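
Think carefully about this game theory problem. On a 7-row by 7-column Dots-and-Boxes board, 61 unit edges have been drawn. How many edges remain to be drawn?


Grid: 7 x 7 boxes, i.e. 8 rows and 8 columns of dots.
Horizontal edges: (rows + 1) * cols = 8 * 7 = 56
Vertical edges: rows * (cols + 1) = 7 * 8 = 56
Total edges: 56 + 56 = 112
Edges drawn: 61
Remaining: 112 - 61 = 51

51


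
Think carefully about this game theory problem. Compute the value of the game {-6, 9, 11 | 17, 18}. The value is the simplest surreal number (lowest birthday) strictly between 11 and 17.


Left options: {-6, 9, 11}, max = 11
Right options: {17, 18}, min = 17
All options are numbers and max(Left) < min(Right), so by the simplicity theorem the value is the simplest (earliest-born) number strictly between 11 and 17.
Integers 12 through 16 all lie strictly between 11 and 17.
Among integers, the simplest (lowest birthday = smallest |n|; 0 is born on day 0, +-n on day n) is 12.
No non-integer in the interval can be simpler: if x is a non-integer in the interval, then floor(x) or ceil(x) also lies in the interval (the interval contains an integer), and both are proper prefixes of x's sign expansion, i.e. born earlier. So the game value is 12.
Game value = 12

12


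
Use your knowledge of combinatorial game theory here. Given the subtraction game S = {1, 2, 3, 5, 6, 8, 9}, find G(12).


The subtraction set is S = {1, 2, 3, 5, 6, 8, 9}.
G(k) = mex{ G(k - s) : s in S, s <= k }. We compute iteratively: G(0) = 0.
G(1) = mex({0}) = 1
G(2) = mex({0, 1}) = 2
G(3) = mex({0, 1, 2}) = 3
G(4) = mex({1, 2, 3}) = 0
G(5) = mex({0, 2, 3}) = 1
G(6) = mex({0, 1, 3}) = 2
G(7) = mex({0, 1, 2}) = 3
G(8) = mex({0, 1, 2, 3}) = 4
G(9) = mex({0, 1, 2, 3, 4}) = 5
G(10) = mex({0, 1, 2, 3, 4, 5}) = 6
G(11) = mex({1, 2, 3, 4, 5, 6}) = 0
G(12) = mex({0, 2, 3, 5, 6}) = 1
Therefore G(12) = 1.

1


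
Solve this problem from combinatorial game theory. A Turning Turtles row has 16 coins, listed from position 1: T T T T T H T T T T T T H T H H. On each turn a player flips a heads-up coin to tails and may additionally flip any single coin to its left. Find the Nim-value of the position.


Coins: T T T T T H T T T T T T H T H H
Key fact: a single head at position k behaves exactly like a Nim heap of size k (turning it to T and optionally flipping a coin at j < k corresponds to moving the heap from k to j, or to 0), and heads combine as a disjunctive sum (two heads at the same place would cancel, matching j XOR j = 0). So the Nim-value is the XOR of the 1-indexed positions of the heads.
Face-up positions (1-indexed): [6, 13, 15, 16]
XOR 0 with 6: 0 XOR 6 = 6
XOR 6 with 13: 6 XOR 13 = 11
XOR 11 with 15: 11 XOR 15 = 4
XOR 4 with 16: 4 XOR 16 = 20
Nim-value = 20

20


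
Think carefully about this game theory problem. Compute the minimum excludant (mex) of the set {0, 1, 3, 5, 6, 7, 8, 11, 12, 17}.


Set = {0, 1, 3, 5, 6, 7, 8, 11, 12, 17}
0 is in the set.
1 is in the set.
2 is NOT in the set. This is the mex.
mex = 2

2


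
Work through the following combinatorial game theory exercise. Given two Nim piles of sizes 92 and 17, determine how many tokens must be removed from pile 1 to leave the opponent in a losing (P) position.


Piles: 92 and 17
Current XOR: 92 XOR 17 = 77 (non-zero, so this is an N-position).
To make the XOR zero, we need to find a move that balances the piles.
For pile 1 (size 92): target = 92 XOR 77 = 17
We reduce pile 1 from 92 to 17.
Tokens removed: 92 - 17 = 75
Verification: 17 XOR 17 = 0

75


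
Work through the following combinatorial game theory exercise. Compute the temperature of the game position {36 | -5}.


The game is {36 | -5}, a switch {a | b} with numbers a > b.
Cooling {a | b} by t gives {a - t | b + t}, which stops being hot when a - t = b + t, i.e. at t = (a - b)/2. So the temperature of a switch is (a - b)/2.
Temperature = (Left option - Right option) / 2
= (36 - (-5)) / 2
= 41 / 2
= 41/2

41/2


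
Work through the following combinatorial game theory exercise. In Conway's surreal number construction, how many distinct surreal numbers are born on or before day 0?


Day 0: {|} = 0 is born. Count = 1.
Day n: the number of surreal numbers born by day n is 2^(n+1) - 1.
By day 0: 2^1 - 1 = 1
By day 0: 1 surreal numbers.

1


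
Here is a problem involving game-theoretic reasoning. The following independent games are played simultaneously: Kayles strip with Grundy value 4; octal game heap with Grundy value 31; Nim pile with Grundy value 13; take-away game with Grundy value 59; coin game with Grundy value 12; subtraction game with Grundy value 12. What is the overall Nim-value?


By the Sprague-Grundy theorem, the Grundy value of a sum of games is the XOR of individual Grundy values.
Kayles strip: Grundy value = 4. Running XOR: 0 XOR 4 = 4
octal game heap: Grundy value = 31. Running XOR: 4 XOR 31 = 27
Nim pile: Grundy value = 13. Running XOR: 27 XOR 13 = 22
take-away game: Grundy value = 59. Running XOR: 22 XOR 59 = 45
coin game: Grundy value = 12. Running XOR: 45 XOR 12 = 33
subtraction game: Grundy value = 12. Running XOR: 33 XOR 12 = 45
The combined Grundy value is 45.

45


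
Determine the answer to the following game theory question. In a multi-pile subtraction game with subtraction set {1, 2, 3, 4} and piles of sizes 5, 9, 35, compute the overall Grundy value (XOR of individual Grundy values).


Subtraction set: {1, 2, 3, 4}
For this subtraction set, G(n) = n mod 5 (period = max + 1 = 5).
Pile 1 (size 5): G(5) = 5 mod 5 = 0
Pile 2 (size 9): G(9) = 9 mod 5 = 4
Pile 3 (size 35): G(35) = 35 mod 5 = 0
Total Grundy value = XOR of all: 0 XOR 4 XOR 0 = 4

4


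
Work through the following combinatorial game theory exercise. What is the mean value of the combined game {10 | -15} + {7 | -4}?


G1 = {10 | -15}, G2 = {7 | -4}
Each is a switch {a | b} with numbers a > b; its mean value is (a + b)/2, and mean value is additive over game sums: m(G1 + G2) = m(G1) + m(G2).
Mean of G1 = (10 + (-15))/2 = -5/2 = -5/2
Mean of G2 = (7 + (-4))/2 = 3/2 = 3/2
Mean of G1 + G2 = -5/2 + 3/2 = -1

-1


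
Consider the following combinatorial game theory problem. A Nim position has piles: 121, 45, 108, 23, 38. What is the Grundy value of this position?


We need the XOR (exclusive or) of all pile sizes.
After XOR-ing pile 1 (size 121): 0 XOR 121 = 121
After XOR-ing pile 2 (size 45): 121 XOR 45 = 84
After XOR-ing pile 3 (size 108): 84 XOR 108 = 56
After XOR-ing pile 4 (size 23): 56 XOR 23 = 47
After XOR-ing pile 5 (size 38): 47 XOR 38 = 9
The Nim-value of this position is 9.

9


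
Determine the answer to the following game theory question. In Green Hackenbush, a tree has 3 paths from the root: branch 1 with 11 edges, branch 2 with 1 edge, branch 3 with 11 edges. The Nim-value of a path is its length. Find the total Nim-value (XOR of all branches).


The tree has 3 branches from the ground vertex.
In Green Hackenbush, the Nim-value of a simple path of length k is k.
Branch 1: length 11, Nim-value = 11
Branch 2: length 1, Nim-value = 1
Branch 3: length 11, Nim-value = 11
Total Nim-value = XOR of all branch values:
0 XOR 11 = 11
11 XOR 1 = 10
10 XOR 11 = 1
Nim-value of the tree = 1

1


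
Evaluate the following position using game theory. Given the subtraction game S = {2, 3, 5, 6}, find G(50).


The subtraction set is S = {2, 3, 5, 6}.
G(k) = mex{ G(k - s) : s in S, s <= k }. We compute iteratively: G(0) = 0.
G(1) = mex({}) = 0
G(2) = mex({0}) = 1
G(3) = mex({0}) = 1
G(4) = mex({0, 1}) = 2
G(5) = mex({0, 1}) = 2
G(6) = mex({0, 1, 2}) = 3
G(7) = mex({0, 1, 2}) = 3
G(8) = mex({1, 2, 3}) = 0
G(9) = mex({1, 2, 3}) = 0
G(10) = mex({0, 2, 3}) = 1
G(11) = mex({0, 2, 3}) = 1
G(12) = mex({0, 1, 3}) = 2
G(13) = mex({0, 1, 3}) = 2
Observe that G(8)..G(13) = 0, 0, 1, 1, 2, 2 repeats G(0)..G(5) = 0, 0, 1, 1, 2, 2.
For k >= max(S) = 6, G(k) is determined by the previous 6 values G(k-6)..G(k-1); a window of 6 consecutive values has recurred shifted by 8, so by induction G(k + 8) = G(k) for all k >= 0: the sequence is periodic from the start with period 8.
One period: G(0..7) = 0, 0, 1, 1, 2, 2, 3, 3.
50 mod 8 = 2, so G(50) = G(2) = 1.

1


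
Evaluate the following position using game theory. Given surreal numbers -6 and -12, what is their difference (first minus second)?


x = -6, y = -12
x - y = -6 - -12 = 6

6


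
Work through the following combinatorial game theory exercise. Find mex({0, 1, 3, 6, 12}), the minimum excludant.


Set = {0, 1, 3, 6, 12}
0 is in the set.
1 is in the set.
2 is NOT in the set. This is the mex.
mex = 2

2


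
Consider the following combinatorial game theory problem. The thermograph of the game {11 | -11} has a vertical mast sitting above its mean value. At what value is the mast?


Game = {11 | -11}, a switch {a | b} with numbers a > b.
Its thermograph has left wall a - t and right wall b + t, which meet at t = (a - b)/2, where both equal (a + b)/2. So the mast (mean value) is at (a + b)/2.
Mean = (11 + (-11))/2 = 0/2 = 0

0


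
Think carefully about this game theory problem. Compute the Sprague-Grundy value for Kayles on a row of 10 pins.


Kayles: a move removes 1 or 2 adjacent pins from a contiguous row.
Removing pins from a row of k leaves two independent rows (a, b) with a + b = k - 1 (one pin) or a + b = k - 2 (two pins); an end removal gives a = 0.
By Sprague-Grundy, G(k) = mex{ G(a) XOR G(b) } over all these splits. G(0) = 0.
G(1): splits (0,0):0^0=0 -> mex({0}) = 1
G(2): splits (0,1):0^1=1 (0,0):0^0=0 -> mex({0, 1}) = 2
G(3): splits (0,2):0^2=2 (1,1):1^1=0 (0,1):0^1=1 -> mex({0, 1, 2}) = 3
G(4): splits (0,3):0^3=3 (1,2):1^2=3 (0,2):0^2=2 (1,1):1^1=0 -> mex({0, 2, 3}) = 1
G(5): splits (0,4):0^1=1 (1,3):1^3=2 (2,2):2^2=0 (0,3):0^3=3 (1,2):1^2=3 -> mex({0, 1, 2, 3}) = 4
G(6) = mex({0, 1, 2, 4}) = 3
G(7) = mex({0, 1, 3, 4, 5}) = 2
G(8) = mex({0, 2, 3, 5, 6}) = 1
G(9) = mex({0, 1, 2, 3, 6, 7}) = 4
G(10) = mex({0, 1, 3, 4, 5, 7}) = 2
Therefore G(10) = 2.

2


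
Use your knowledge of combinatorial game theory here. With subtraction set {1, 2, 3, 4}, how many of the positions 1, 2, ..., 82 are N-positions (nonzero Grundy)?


Subtraction set S = {1, 2, 3, 4}, so G(n) = n mod 5.
G(n) = 0 when n is a multiple of 5.
Multiples of 5 in [1, 82]: 16
N-positions (nonzero Grundy) = 82 - 16 = 66

66


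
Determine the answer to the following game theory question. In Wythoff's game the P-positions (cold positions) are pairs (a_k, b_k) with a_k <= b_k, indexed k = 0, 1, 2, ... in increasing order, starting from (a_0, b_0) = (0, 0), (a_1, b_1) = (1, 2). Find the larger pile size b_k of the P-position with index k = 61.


By Wythoff's theorem, a_k = floor(k * phi) and b_k = floor(k * phi^2) = a_k + k, where phi = (1 + sqrt(5))/2 is the golden ratio.
phi = (1 + sqrt(5))/2 = 1.618034
phi^2 = phi + 1 = 2.618034
k = 61
k * phi^2 = 61 * 2.618034 = 159.700073
b_61 = floor(k * phi^2) = 159 (check: a_61 + k = 98 + 61 = 159)

159


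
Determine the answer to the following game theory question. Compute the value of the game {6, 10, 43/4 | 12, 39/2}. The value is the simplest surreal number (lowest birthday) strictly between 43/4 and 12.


Left options: {6, 10, 43/4}, max = 43/4
Right options: {12, 39/2}, min = 12
All options are numbers and max(Left) < min(Right), so by the simplicity theorem the value is the simplest (earliest-born) number strictly between 43/4 and 12.
The only integer strictly between 43/4 and 12 is 11.
No non-integer in the interval can be simpler: if x is a non-integer in the interval, then floor(x) or ceil(x) also lies in the interval (the interval contains an integer), and both are proper prefixes of x's sign expansion, i.e. born earlier. So the game value is 11.
Game value = 11

11


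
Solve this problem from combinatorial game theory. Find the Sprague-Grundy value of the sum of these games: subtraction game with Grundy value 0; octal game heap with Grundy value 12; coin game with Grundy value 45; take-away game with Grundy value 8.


By the Sprague-Grundy theorem, the Grundy value of a sum of games is the XOR of individual Grundy values.
subtraction game: Grundy value = 0. Running XOR: 0 XOR 0 = 0
octal game heap: Grundy value = 12. Running XOR: 0 XOR 12 = 12
coin game: Grundy value = 45. Running XOR: 12 XOR 45 = 33
take-away game: Grundy value = 8. Running XOR: 33 XOR 8 = 41
The combined Grundy value is 41.

41


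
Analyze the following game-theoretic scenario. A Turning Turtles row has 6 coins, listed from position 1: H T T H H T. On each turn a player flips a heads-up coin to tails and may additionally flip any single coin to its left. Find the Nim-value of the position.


Coins: H T T H H T
Key fact: a single head at position k behaves exactly like a Nim heap of size k (turning it to T and optionally flipping a coin at j < k corresponds to moving the heap from k to j, or to 0), and heads combine as a disjunctive sum (two heads at the same place would cancel, matching j XOR j = 0). So the Nim-value is the XOR of the 1-indexed positions of the heads.
Face-up positions (1-indexed): [1, 4, 5]
XOR 0 with 1: 0 XOR 1 = 1
XOR 1 with 4: 1 XOR 4 = 5
XOR 5 with 5: 5 XOR 5 = 0
Nim-value = 0

0


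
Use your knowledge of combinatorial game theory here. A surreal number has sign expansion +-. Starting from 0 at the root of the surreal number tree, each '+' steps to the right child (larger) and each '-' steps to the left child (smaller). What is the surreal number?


Sign expansion: +-
Rule: track bounds (lo, hi), initially (-inf, +inf). On '+', the current value becomes lo and we move to the simplest number in (value, hi): value + 1 if hi = +inf, otherwise the midpoint (value + hi)/2. On '-', the current value becomes hi and we move to value - 1 if lo = -inf, otherwise the midpoint (lo + value)/2.
Start at 0.
Step 1: sign = +, move right. Bounds: (0, +inf). Value = 1
Step 2: sign = -, move left. Bounds: (0, 1). Value = 1/2
The surreal number with sign expansion +- is 1/2.

1/2


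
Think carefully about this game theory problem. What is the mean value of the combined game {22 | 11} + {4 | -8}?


G1 = {22 | 11}, G2 = {4 | -8}
Each is a switch {a | b} with numbers a > b; its mean value is (a + b)/2, and mean value is additive over game sums: m(G1 + G2) = m(G1) + m(G2).
Mean of G1 = (22 + (11))/2 = 33/2 = 33/2
Mean of G2 = (4 + (-8))/2 = -4/2 = -2
Mean of G1 + G2 = 33/2 + -2 = 29/2

29/2


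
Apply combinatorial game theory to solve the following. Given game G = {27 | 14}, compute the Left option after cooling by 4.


Original game: {27 | 14} (a switch {a | b} with a > b).
Cooling by t (for t below the temperature (a - b)/2 = 13/2) taxes each move by t: {a | b} cooled by t is {a - t | b + t}.
Cooling amount: t = 4
Cooled Left option: 27 - 4 = 23
Cooled Right option: 14 + 4 = 18
Cooled game: {23 | 18}
Left option = 23

23


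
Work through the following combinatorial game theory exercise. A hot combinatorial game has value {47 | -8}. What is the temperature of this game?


The game is {47 | -8}, a switch {a | b} with numbers a > b.
Cooling {a | b} by t gives {a - t | b + t}, which stops being hot when a - t = b + t, i.e. at t = (a - b)/2. So the temperature of a switch is (a - b)/2.
Temperature = (Left option - Right option) / 2
= (47 - (-8)) / 2
= 55 / 2
= 55/2

55/2


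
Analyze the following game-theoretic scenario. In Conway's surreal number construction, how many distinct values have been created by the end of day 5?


Day 0: {|} = 0 is born. Count = 1.
Day n: the number of surreal numbers born by day n is 2^(n+1) - 1.
By day 0: 2^1 - 1 = 1
By day 1: 2^2 - 1 = 3
By day 2: 2^3 - 1 = 7
By day 3: 2^4 - 1 = 15
By day 4: 2^5 - 1 = 31
By day 5: 2^6 - 1 = 63
By day 5: 63 surreal numbers.

63


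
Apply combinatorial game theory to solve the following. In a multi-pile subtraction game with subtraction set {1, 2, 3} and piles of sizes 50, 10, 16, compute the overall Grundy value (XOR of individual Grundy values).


Subtraction set: {1, 2, 3}
For this subtraction set, G(n) = n mod 4 (period = max + 1 = 4).
Pile 1 (size 50): G(50) = 50 mod 4 = 2
Pile 2 (size 10): G(10) = 10 mod 4 = 2
Pile 3 (size 16): G(16) = 16 mod 4 = 0
Total Grundy value = XOR of all: 2 XOR 2 XOR 0 = 0

0


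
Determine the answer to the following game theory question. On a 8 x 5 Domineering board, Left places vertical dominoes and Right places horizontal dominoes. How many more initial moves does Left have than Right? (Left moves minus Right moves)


Board is 8 x 5 (rows x cols).
Left (vertical) placements: (rows-1) * cols = 7 * 5 = 35
Right (horizontal) placements: rows * (cols-1) = 8 * 4 = 32
Advantage = Left - Right = 35 - 32 = 3

3


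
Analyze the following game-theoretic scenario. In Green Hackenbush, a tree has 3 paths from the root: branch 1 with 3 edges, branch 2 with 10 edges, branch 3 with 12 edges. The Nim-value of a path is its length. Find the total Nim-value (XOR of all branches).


The tree has 3 branches from the ground vertex.
In Green Hackenbush, the Nim-value of a simple path of length k is k.
Branch 1: length 3, Nim-value = 3
Branch 2: length 10, Nim-value = 10
Branch 3: length 12, Nim-value = 12
Total Nim-value = XOR of all branch values:
0 XOR 3 = 3
3 XOR 10 = 9
9 XOR 12 = 5
Nim-value of the tree = 5

5


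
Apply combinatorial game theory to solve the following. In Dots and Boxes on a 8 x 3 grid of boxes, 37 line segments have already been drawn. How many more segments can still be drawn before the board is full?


Grid: 8 x 3 boxes, i.e. 9 rows and 4 columns of dots.
Horizontal edges: (rows + 1) * cols = 9 * 3 = 27
Vertical edges: rows * (cols + 1) = 8 * 4 = 32
Total edges: 27 + 32 = 59
Edges drawn: 37
Remaining: 59 - 37 = 22

22


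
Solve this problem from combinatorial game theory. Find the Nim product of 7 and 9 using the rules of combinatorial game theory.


Nim multiplication is bilinear over XOR: (u XOR v) * w = (u*w) XOR (v*w).
So we split each operand into its bit components and XOR the pairwise Nim products.
7 = 1 + 2 + 4 (as XOR of powers of 2).
9 = 1 + 8 (as XOR of powers of 2).
Using the standard Nim-product table on single bits:
  2*2 = 3,   2*4 = 8,   2*8 = 12,
  4*4 = 6,   4*8 = 11,  8*8 = 13,
and  1*x = x (identity), k*l = l*k (commutative).
Pairwise Nim products:
  1 * 1 = 1
  1 * 8 = 8
  2 * 1 = 2
  2 * 8 = 12
  4 * 1 = 4
  4 * 8 = 11
XOR them: 1 XOR 8 XOR 2 XOR 12 XOR 4 XOR 11 = 8.
Result: 7 * 9 = 8 (in Nim).

8


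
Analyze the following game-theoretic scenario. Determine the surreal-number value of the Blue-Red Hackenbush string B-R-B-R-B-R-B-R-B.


Edges (from ground): B-R-B-R-B-R-B-R-B
By Berlekamp's sign-expansion rule, a Blue-Red Hackenbush stalk has the value of the surreal number whose sign sequence is the edge sequence with B -> + and R -> -.
Sign sequence: +-+-+-+-+
Trace the sign expansion in the surreal number tree, starting from 0:
Edge 1: B (sign +) -> bounds (0, +inf), value = 1
Edge 2: R (sign -) -> bounds (0, 1), value = 1/2
Edge 3: B (sign +) -> bounds (1/2, 1), value = 3/4
Edge 4: R (sign -) -> bounds (1/2, 3/4), value = 5/8
Edge 5: B (sign +) -> bounds (5/8, 3/4), value = 11/16
Edge 6: R (sign -) -> bounds (5/8, 11/16), value = 21/32
Edge 7: B (sign +) -> bounds (21/32, 11/16), value = 43/64
Edge 8: R (sign -) -> bounds (21/32, 43/64), value = 85/128
Edge 9: B (sign +) -> bounds (85/128, 43/64), value = 171/256
Game value = 171/256

171/256


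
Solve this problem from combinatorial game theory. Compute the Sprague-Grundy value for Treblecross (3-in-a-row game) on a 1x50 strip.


Treblecross: place X on empty cells; 3-in-a-row wins.
Playing within two cells of an existing X lets the opponent win at once, so sensible play treats the cells i-2..i+2 around each X as dead. The player left with no safe cell loses, so this is a normal-play take-away game on strips of safe cells.
Placing X at cell i (0-indexed) of a strip of k safe cells leaves independent strips of sizes max(0, i-2) and max(0, k-i-3). Hence G(k) = mex{ G(max(0,i-2)) XOR G(max(0,k-i-3)) : 0 <= i < k }, with G(0) = 0.
G(1): splits (0,0):0^0=0 -> mex({0}) = 1
G(2): splits (0,0):0^0=0 -> mex({0}) = 1
G(3): splits (0,0):0^0=0 -> mex({0}) = 1
G(4): splits (0,1):0^1=1 (0,0):0^0=0 -> mex({0, 1}) = 2
G(5): splits (0,2):0^1=1 (0,1):0^1=1 (0,0):0^0=0 -> mex({0, 1}) = 2
G(6) = mex({1}) = 0
G(7) = mex({0, 1, 2}) = 3
G(8) = mex({0, 1, 2}) = 3
G(9) = mex({0, 2}) = 1
G(10) = mex({0, 2, 3}) = 1
G(11) = mex({0, 3}) = 1
G(12) = mex({1, 3}) = 0
G(13) = mex({0, 1, 2, 3}) = 4
G(14) = mex({0, 1, 2}) = 3
G(15) = mex({0, 1, 2}) = 3
G(16) = mex({0, 1, 2, 4}) = 3
G(17) = mex({0, 1, 3, 4}) = 2
G(18) = mex({0, 1, 3, 4}) = 2
G(19) = mex({0, 1, 3, 5}) = 2
G(20) = mex({0, 1, 2, 3, 5}) = 4
G(21) = mex({0, 1, 2, 3, 5}) = 4
G(22) = mex({1, 2, 6}) = 0
G(23) = mex({0, 1, 2, 3, 4, 6}) = 5
G(24) = mex({0, 1, 2, 3, 4}) = 5
G(25) = mex({0, 1, 3, 4, 7}) = 2
G(26) = mex({0, 1, 3, 4, 5, 7}) = 2
G(27) = mex({0, 1, 3, 5}) = 2
G(28) = mex({0, 1, 2, 5}) = 3
G(29) = mex({0, 1, 2, 4, 5, 6}) = 3
G(30) = mex({1, 2, 4, 6}) = 0
G(31) = mex({0, 1, 2, 3, 4, 6}) = 5
G(32) = mex({1, 2, 3, 4, 7}) = 0
G(33) = mex({0, 3, 7}) = 1
G(34) = mex({0, 2, 3, 5, 7}) = 1
G(35) = mex({0, 2, 3, 5, 6}) = 1
G(36) = mex({0, 1, 2, 5, 6}) = 3
G(37) = mex({0, 1, 2, 4, 5, 6}) = 3
G(38) = mex({0, 1, 2, 4}) = 3
G(39) = mex({0, 1, 2, 3, 4, 7}) = 5
G(40) = mex({0, 1, 2, 3, 4, 5, 7}) = 6
G(41) = mex({0, 1, 2, 3, 5, 7}) = 4
G(42) = mex({0, 1, 2, 3, 5, 6, 7}) = 4
G(43) = mex({0, 2, 3, 5, 6}) = 1
G(44) = mex({1, 2, 3, 4, 5, 6}) = 0
G(45) = mex({0, 1, 2, 3, 4, 6, 7}) = 5
G(46) = mex({0, 1, 2, 3, 4, 7}) = 5
G(47) = mex({0, 1, 2, 3, 4, 5, 7}) = 6
G(48) = mex({0, 1, 2, 3, 4, 5, 7}) = 6
G(49) = mex({0, 1, 3, 4, 5, 7}) = 2
G(50) = mex({0, 1, 2, 3, 4, 5, 6}) = 7
Therefore G(50) = 7.

7


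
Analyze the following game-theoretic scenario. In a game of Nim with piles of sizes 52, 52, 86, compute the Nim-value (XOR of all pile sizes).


We need the XOR (exclusive or) of all pile sizes.
After XOR-ing pile 1 (size 52): 0 XOR 52 = 52
After XOR-ing pile 2 (size 52): 52 XOR 52 = 0
After XOR-ing pile 3 (size 86): 0 XOR 86 = 86
The Nim-value of this position is 86.

86


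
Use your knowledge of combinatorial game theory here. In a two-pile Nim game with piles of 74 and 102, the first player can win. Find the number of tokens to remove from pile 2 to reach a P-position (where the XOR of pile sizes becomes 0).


Piles: 74 and 102
Current XOR: 74 XOR 102 = 44 (non-zero, so this is an N-position).
To make the XOR zero, we need to find a move that balances the piles.
For pile 2 (size 102): target = 102 XOR 44 = 74
We reduce pile 2 from 102 to 74.
Tokens removed: 102 - 74 = 28
Verification: 74 XOR 74 = 0

28


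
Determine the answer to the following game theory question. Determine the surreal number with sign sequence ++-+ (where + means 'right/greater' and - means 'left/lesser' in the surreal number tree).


Sign expansion: ++-+
Rule: track bounds (lo, hi), initially (-inf, +inf). On '+', the current value becomes lo and we move to the simplest number in (value, hi): value + 1 if hi = +inf, otherwise the midpoint (value + hi)/2. On '-', the current value becomes hi and we move to value - 1 if lo = -inf, otherwise the midpoint (lo + value)/2.
Start at 0.
Step 1: sign = +, move right. Bounds: (0, +inf). Value = 1
Step 2: sign = +, move right. Bounds: (1, +inf). Value = 2
Step 3: sign = -, move left. Bounds: (1, 2). Value = 3/2
Step 4: sign = +, move right. Bounds: (3/2, 2). Value = 7/4
The surreal number with sign expansion ++-+ is 7/4.

7/4


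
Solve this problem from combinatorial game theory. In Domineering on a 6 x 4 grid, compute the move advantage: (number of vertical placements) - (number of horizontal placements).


Board is 6 x 4 (rows x cols).
Left (vertical) placements: (rows-1) * cols = 5 * 4 = 20
Right (horizontal) placements: rows * (cols-1) = 6 * 3 = 18
Advantage = Left - Right = 20 - 18 = 2

2


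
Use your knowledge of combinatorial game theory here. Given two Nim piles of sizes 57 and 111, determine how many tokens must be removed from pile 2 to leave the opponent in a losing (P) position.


Piles: 57 and 111
Current XOR: 57 XOR 111 = 86 (non-zero, so this is an N-position).
To make the XOR zero, we need to find a move that balances the piles.
For pile 2 (size 111): target = 111 XOR 86 = 57
We reduce pile 2 from 111 to 57.
Tokens removed: 111 - 57 = 54
Verification: 57 XOR 57 = 0

54


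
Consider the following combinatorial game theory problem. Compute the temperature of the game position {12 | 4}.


The game is {12 | 4}, a switch {a | b} with numbers a > b.
Cooling {a | b} by t gives {a - t | b + t}, which stops being hot when a - t = b + t, i.e. at t = (a - b)/2. So the temperature of a switch is (a - b)/2.
Temperature = (Left option - Right option) / 2
= (12 - (4)) / 2
= 8 / 2
= 4

4


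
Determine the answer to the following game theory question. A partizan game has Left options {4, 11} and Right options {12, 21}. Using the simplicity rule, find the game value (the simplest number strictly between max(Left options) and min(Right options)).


Left options: {4, 11}, max = 11
Right options: {12, 21}, min = 12
All options are numbers and max(Left) < min(Right), so by the simplicity theorem the value is the simplest (earliest-born) number strictly between 11 and 12.
No integer lies strictly between 11 and 12, so the value is the dyadic rational m/2^k in the interval with the smallest k (then m odd); search k = 1, 2, ...:
Denominator 2: 23/2 lies strictly between 11 and 12 -- found.
The simplest number in the interval is 23/2.
Game value = 23/2

23/2


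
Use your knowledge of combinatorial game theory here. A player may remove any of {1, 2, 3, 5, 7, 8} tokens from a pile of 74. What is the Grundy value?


The subtraction set is S = {1, 2, 3, 5, 7, 8}.
G(k) = mex{ G(k - s) : s in S, s <= k }. We compute iteratively: G(0) = 0.
G(1) = mex({0}) = 1
G(2) = mex({0, 1}) = 2
G(3) = mex({0, 1, 2}) = 3
G(4) = mex({1, 2, 3}) = 0
G(5) = mex({0, 2, 3}) = 1
G(6) = mex({0, 1, 3}) = 2
G(7) = mex({0, 1, 2}) = 3
G(8) = mex({0, 1, 2, 3}) = 4
G(9) = mex({0, 1, 2, 3, 4}) = 5
G(10) = mex({1, 2, 3, 4, 5}) = 0
G(11) = mex({0, 2, 3, 4, 5}) = 1
G(12) = mex({0, 1, 3, 5}) = 2
G(13) = mex({0, 1, 2, 4}) = 3
G(14) = mex({1, 2, 3, 5}) = 0
G(15) = mex({0, 2, 3, 4}) = 1
G(16) = mex({0, 1, 3, 4, 5}) = 2
G(17) = mex({0, 1, 2, 5}) = 3
Observe that G(10)..G(17) = 0, 1, 2, 3, 0, 1, 2, 3 repeats G(0)..G(7) = 0, 1, 2, 3, 0, 1, 2, 3.
For k >= max(S) = 8, G(k) is determined by the previous 8 values G(k-8)..G(k-1); a window of 8 consecutive values has recurred shifted by 10, so by induction G(k + 10) = G(k) for all k >= 0: the sequence is periodic from the start with period 10.
One period: G(0..9) = 0, 1, 2, 3, 0, 1, 2, 3, 4, 5.
74 mod 10 = 4, so G(74) = G(4) = 0.

0


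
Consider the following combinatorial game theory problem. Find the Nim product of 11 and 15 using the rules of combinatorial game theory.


Nim multiplication is bilinear over XOR: (u XOR v) * w = (u*w) XOR (v*w).
So we split each operand into its bit components and XOR the pairwise Nim products.
11 = 1 + 2 + 8 (as XOR of powers of 2).
15 = 1 + 2 + 4 + 8 (as XOR of powers of 2).
Using the standard Nim-product table on single bits:
  2*2 = 3,   2*4 = 8,   2*8 = 12,
  4*4 = 6,   4*8 = 11,  8*8 = 13,
and  1*x = x (identity), k*l = l*k (commutative).
Pairwise Nim products:
  1 * 1 = 1
  1 * 2 = 2
  1 * 4 = 4
  1 * 8 = 8
  2 * 1 = 2
  2 * 2 = 3
  2 * 4 = 8
  2 * 8 = 12
  8 * 1 = 8
  8 * 2 = 12
  8 * 4 = 11
  8 * 8 = 13
XOR them: 1 XOR 2 XOR 4 XOR 8 XOR 2 XOR 3 XOR 8 XOR 12 XOR 8 XOR 12 XOR 11 XOR 13 = 8.
Result: 11 * 15 = 8 (in Nim).

8


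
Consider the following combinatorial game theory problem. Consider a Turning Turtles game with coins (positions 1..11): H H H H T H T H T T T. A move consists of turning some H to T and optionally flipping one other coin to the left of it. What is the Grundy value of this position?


Coins: H H H H T H T H T T T
Key fact: a single head at position k behaves exactly like a Nim heap of size k (turning it to T and optionally flipping a coin at j < k corresponds to moving the heap from k to j, or to 0), and heads combine as a disjunctive sum (two heads at the same place would cancel, matching j XOR j = 0). So the Nim-value is the XOR of the 1-indexed positions of the heads.
Face-up positions (1-indexed): [1, 2, 3, 4, 6, 8]
XOR 0 with 1: 0 XOR 1 = 1
XOR 1 with 2: 1 XOR 2 = 3
XOR 3 with 3: 3 XOR 3 = 0
XOR 0 with 4: 0 XOR 4 = 4
XOR 4 with 6: 4 XOR 6 = 2
XOR 2 with 8: 2 XOR 8 = 10
Nim-value = 10

10


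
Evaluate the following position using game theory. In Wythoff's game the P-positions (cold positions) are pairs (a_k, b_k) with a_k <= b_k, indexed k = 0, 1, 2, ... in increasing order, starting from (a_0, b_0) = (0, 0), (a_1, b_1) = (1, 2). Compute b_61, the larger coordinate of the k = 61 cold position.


By Wythoff's theorem, a_k = floor(k * phi) and b_k = floor(k * phi^2) = a_k + k, where phi = (1 + sqrt(5))/2 is the golden ratio.
phi = (1 + sqrt(5))/2 = 1.618034
phi^2 = phi + 1 = 2.618034
k = 61
k * phi^2 = 61 * 2.618034 = 159.700073
b_61 = floor(k * phi^2) = 159 (check: a_61 + k = 98 + 61 = 159)

159


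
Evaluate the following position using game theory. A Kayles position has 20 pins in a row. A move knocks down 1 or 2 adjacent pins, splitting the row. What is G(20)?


Kayles: a move removes 1 or 2 adjacent pins from a contiguous row.
Removing pins from a row of k leaves two independent rows (a, b) with a + b = k - 1 (one pin) or a + b = k - 2 (two pins); an end removal gives a = 0.
By Sprague-Grundy, G(k) = mex{ G(a) XOR G(b) } over all these splits. G(0) = 0.
G(1): splits (0,0):0^0=0 -> mex({0}) = 1
G(2): splits (0,1):0^1=1 (0,0):0^0=0 -> mex({0, 1}) = 2
G(3): splits (0,2):0^2=2 (1,1):1^1=0 (0,1):0^1=1 -> mex({0, 1, 2}) = 3
G(4): splits (0,3):0^3=3 (1,2):1^2=3 (0,2):0^2=2 (1,1):1^1=0 -> mex({0, 2, 3}) = 1
G(5): splits (0,4):0^1=1 (1,3):1^3=2 (2,2):2^2=0 (0,3):0^3=3 (1,2):1^2=3 -> mex({0, 1, 2, 3}) = 4
G(6) = mex({0, 1, 2, 4}) = 3
G(7) = mex({0, 1, 3, 4, 5}) = 2
G(8) = mex({0, 2, 3, 5, 6}) = 1
G(9) = mex({0, 1, 2, 3, 6, 7}) = 4
G(10) = mex({0, 1, 3, 4, 5, 7}) = 2
G(11) = mex({0, 1, 2, 3, 4, 5}) = 6
G(12) = mex({0, 1, 2, 3, 5, 6, 7}) = 4
G(13) = mex({0, 2, 3, 4, 6, 7}) = 1
G(14) = mex({0, 1, 4, 5, 6, 7}) = 2
G(15) = mex({0, 1, 2, 3, 4, 5, 6}) = 7
G(16) = mex({0, 2, 3, 5, 6, 7}) = 1
G(17) = mex({0, 1, 2, 3, 5, 6, 7}) = 4
G(18) = mex({0, 1, 2, 4, 5, 6}) = 3
G(19) = mex({0, 1, 3, 4, 5, 7}) = 2
G(20) = mex({0, 2, 3, 4, 5, 6, 7}) = 1
Therefore G(20) = 1.

1


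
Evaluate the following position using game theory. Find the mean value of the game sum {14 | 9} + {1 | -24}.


G1 = {14 | 9}, G2 = {1 | -24}
Each is a switch {a | b} with numbers a > b; its mean value is (a + b)/2, and mean value is additive over game sums: m(G1 + G2) = m(G1) + m(G2).
Mean of G1 = (14 + (9))/2 = 23/2 = 23/2
Mean of G2 = (1 + (-24))/2 = -23/2 = -23/2
Mean of G1 + G2 = 23/2 + -23/2 = 0

0


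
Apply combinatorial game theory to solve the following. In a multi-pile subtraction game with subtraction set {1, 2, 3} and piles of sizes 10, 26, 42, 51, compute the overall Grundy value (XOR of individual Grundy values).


Subtraction set: {1, 2, 3}
For this subtraction set, G(n) = n mod 4 (period = max + 1 = 4).
Pile 1 (size 10): G(10) = 10 mod 4 = 2
Pile 2 (size 26): G(26) = 26 mod 4 = 2
Pile 3 (size 42): G(42) = 42 mod 4 = 2
Pile 4 (size 51): G(51) = 51 mod 4 = 3
Total Grundy value = XOR of all: 2 XOR 2 XOR 2 XOR 3 = 1

1


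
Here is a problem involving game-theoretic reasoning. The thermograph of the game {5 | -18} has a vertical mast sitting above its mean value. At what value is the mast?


Game = {5 | -18}, a switch {a | b} with numbers a > b.
Its thermograph has left wall a - t and right wall b + t, which meet at t = (a - b)/2, where both equal (a + b)/2. So the mast (mean value) is at (a + b)/2.
Mean = (5 + (-18))/2 = -13/2 = -13/2

-13/2


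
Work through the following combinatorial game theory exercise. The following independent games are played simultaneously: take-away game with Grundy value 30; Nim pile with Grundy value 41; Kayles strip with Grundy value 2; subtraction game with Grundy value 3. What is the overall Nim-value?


By the Sprague-Grundy theorem, the Grundy value of a sum of games is the XOR of individual Grundy values.
take-away game: Grundy value = 30. Running XOR: 0 XOR 30 = 30
Nim pile: Grundy value = 41. Running XOR: 30 XOR 41 = 55
Kayles strip: Grundy value = 2. Running XOR: 55 XOR 2 = 53
subtraction game: Grundy value = 3. Running XOR: 53 XOR 3 = 54
The combined Grundy value is 54.

54


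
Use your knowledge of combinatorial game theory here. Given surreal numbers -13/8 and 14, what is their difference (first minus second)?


x = -13/8, y = 14
Converting to common denominator: 8
x = -13/8, y = 112/8
x - y = -13/8 - 14 = -125/8

-125/8


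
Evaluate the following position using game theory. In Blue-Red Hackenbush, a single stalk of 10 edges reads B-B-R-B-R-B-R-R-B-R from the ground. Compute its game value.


Edges (from ground): B-B-R-B-R-B-R-R-B-R
By Berlekamp's sign-expansion rule, a Blue-Red Hackenbush stalk has the value of the surreal number whose sign sequence is the edge sequence with B -> + and R -> -.
Sign sequence: ++-+-+--+-
Trace the sign expansion in the surreal number tree, starting from 0:
Edge 1: B (sign +) -> bounds (0, +inf), value = 1
Edge 2: B (sign +) -> bounds (1, +inf), value = 2
Edge 3: R (sign -) -> bounds (1, 2), value = 3/2
Edge 4: B (sign +) -> bounds (3/2, 2), value = 7/4
Edge 5: R (sign -) -> bounds (3/2, 7/4), value = 13/8
Edge 6: B (sign +) -> bounds (13/8, 7/4), value = 27/16
Edge 7: R (sign -) -> bounds (13/8, 27/16), value = 53/32
Edge 8: R (sign -) -> bounds (13/8, 53/32), value = 105/64
Edge 9: B (sign +) -> bounds (105/64, 53/32), value = 211/128
Edge 10: R (sign -) -> bounds (105/64, 211/128), value = 421/256
Game value = 421/256

421/256


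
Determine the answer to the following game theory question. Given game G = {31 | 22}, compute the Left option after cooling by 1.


Original game: {31 | 22} (a switch {a | b} with a > b).
Cooling by t (for t below the temperature (a - b)/2 = 9/2) taxes each move by t: {a | b} cooled by t is {a - t | b + t}.
Cooling amount: t = 1
Cooled Left option: 31 - 1 = 30
Cooled Right option: 22 + 1 = 23
Cooled game: {30 | 23}
Left option = 30

30


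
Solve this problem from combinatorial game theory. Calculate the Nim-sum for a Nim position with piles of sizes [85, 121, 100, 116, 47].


We need the XOR (exclusive or) of all pile sizes.
After XOR-ing pile 1 (size 85): 0 XOR 85 = 85
After XOR-ing pile 2 (size 121): 85 XOR 121 = 44
After XOR-ing pile 3 (size 100): 44 XOR 100 = 72
After XOR-ing pile 4 (size 116): 72 XOR 116 = 60
After XOR-ing pile 5 (size 47): 60 XOR 47 = 19
The Nim-value of this position is 19.

19


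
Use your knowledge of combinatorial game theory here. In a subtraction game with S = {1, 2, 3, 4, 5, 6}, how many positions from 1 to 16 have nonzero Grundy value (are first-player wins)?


Subtraction set S = {1, 2, 3, 4, 5, 6}, so G(n) = n mod 7.
G(n) = 0 when n is a multiple of 7.
Multiples of 7 in [1, 16]: 2
N-positions (nonzero Grundy) = 16 - 2 = 14

14


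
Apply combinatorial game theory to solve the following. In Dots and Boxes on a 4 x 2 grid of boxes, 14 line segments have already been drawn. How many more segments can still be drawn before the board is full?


Grid: 4 x 2 boxes, i.e. 5 rows and 3 columns of dots.
Horizontal edges: (rows + 1) * cols = 5 * 2 = 10
Vertical edges: rows * (cols + 1) = 4 * 3 = 12
Total edges: 10 + 12 = 22
Edges drawn: 14
Remaining: 22 - 14 = 8

8


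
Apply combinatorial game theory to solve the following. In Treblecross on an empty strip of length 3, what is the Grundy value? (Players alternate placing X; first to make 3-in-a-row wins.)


Treblecross: place X on empty cells; 3-in-a-row wins.
Playing within two cells of an existing X lets the opponent win at once, so sensible play treats the cells i-2..i+2 around each X as dead. The player left with no safe cell loses, so this is a normal-play take-away game on strips of safe cells.
Placing X at cell i (0-indexed) of a strip of k safe cells leaves independent strips of sizes max(0, i-2) and max(0, k-i-3). Hence G(k) = mex{ G(max(0,i-2)) XOR G(max(0,k-i-3)) : 0 <= i < k }, with G(0) = 0.
G(1): splits (0,0):0^0=0 -> mex({0}) = 1
G(2): splits (0,0):0^0=0 -> mex({0}) = 1
G(3): splits (0,0):0^0=0 -> mex({0}) = 1
Therefore G(3) = 1.

1


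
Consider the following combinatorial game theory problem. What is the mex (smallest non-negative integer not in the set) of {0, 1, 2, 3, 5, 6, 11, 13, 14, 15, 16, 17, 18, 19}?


Set = {0, 1, 2, 3, 5, 6, 11, 13, 14, 15, 16, 17, 18, 19}
0 is in the set.
1 is in the set.
2 is in the set.
3 is in the set.
4 is NOT in the set. This is the mex.
mex = 4

4


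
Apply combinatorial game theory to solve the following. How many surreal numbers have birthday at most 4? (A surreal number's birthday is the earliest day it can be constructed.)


Day 0: {|} = 0 is born. Count = 1.
Day n: the number of surreal numbers born by day n is 2^(n+1) - 1.
By day 0: 2^1 - 1 = 1
By day 1: 2^2 - 1 = 3
By day 2: 2^3 - 1 = 7
By day 3: 2^4 - 1 = 15
By day 4: 2^5 - 1 = 31
By day 4: 31 surreal numbers.

31


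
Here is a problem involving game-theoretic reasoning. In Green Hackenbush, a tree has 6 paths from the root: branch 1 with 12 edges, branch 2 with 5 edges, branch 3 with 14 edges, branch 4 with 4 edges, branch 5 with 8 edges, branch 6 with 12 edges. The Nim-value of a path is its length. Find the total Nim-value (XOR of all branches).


The tree has 6 branches from the ground vertex.
In Green Hackenbush, the Nim-value of a simple path of length k is k.
Branch 1: length 12, Nim-value = 12
Branch 2: length 5, Nim-value = 5
Branch 3: length 14, Nim-value = 14
Branch 4: length 4, Nim-value = 4
Branch 5: length 8, Nim-value = 8
Branch 6: length 12, Nim-value = 12
Total Nim-value = XOR of all branch values:
0 XOR 12 = 12
12 XOR 5 = 9
9 XOR 14 = 7
7 XOR 4 = 3
3 XOR 8 = 11
11 XOR 12 = 7
Nim-value of the tree = 7

7


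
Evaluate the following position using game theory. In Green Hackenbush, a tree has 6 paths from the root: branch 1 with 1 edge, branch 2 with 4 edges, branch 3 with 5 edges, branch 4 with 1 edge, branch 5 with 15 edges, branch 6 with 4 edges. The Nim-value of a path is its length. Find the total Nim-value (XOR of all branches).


The tree has 6 branches from the ground vertex.
In Green Hackenbush, the Nim-value of a simple path of length k is k.
Branch 1: length 1, Nim-value = 1
Branch 2: length 4, Nim-value = 4
Branch 3: length 5, Nim-value = 5
Branch 4: length 1, Nim-value = 1
Branch 5: length 15, Nim-value = 15
Branch 6: length 4, Nim-value = 4
Total Nim-value = XOR of all branch values:
0 XOR 1 = 1
1 XOR 4 = 5
5 XOR 5 = 0
0 XOR 1 = 1
1 XOR 15 = 14
14 XOR 4 = 10
Nim-value of the tree = 10

10


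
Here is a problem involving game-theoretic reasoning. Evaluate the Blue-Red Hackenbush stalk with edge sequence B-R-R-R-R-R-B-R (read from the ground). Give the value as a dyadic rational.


Edges (from ground): B-R-R-R-R-R-B-R
By Berlekamp's sign-expansion rule, a Blue-Red Hackenbush stalk has the value of the surreal number whose sign sequence is the edge sequence with B -> + and R -> -.
Sign sequence: +-----+-
Trace the sign expansion in the surreal number tree, starting from 0:
Edge 1: B (sign +) -> bounds (0, +inf), value = 1
Edge 2: R (sign -) -> bounds (0, 1), value = 1/2
Edge 3: R (sign -) -> bounds (0, 1/2), value = 1/4
Edge 4: R (sign -) -> bounds (0, 1/4), value = 1/8
Edge 5: R (sign -) -> bounds (0, 1/8), value = 1/16
Edge 6: R (sign -) -> bounds (0, 1/16), value = 1/32
Edge 7: B (sign +) -> bounds (1/32, 1/16), value = 3/64
Edge 8: R (sign -) -> bounds (1/32, 3/64), value = 5/128
Game value = 5/128

5/128


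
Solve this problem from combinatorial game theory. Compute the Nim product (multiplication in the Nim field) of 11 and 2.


Nim multiplication is bilinear over XOR: (u XOR v) * w = (u*w) XOR (v*w).
So we split each operand into its bit components and XOR the pairwise Nim products.
11 = 1 + 2 + 8 (as XOR of powers of 2).
2 = 2 (as XOR of powers of 2).
Using the standard Nim-product table on single bits:
  2*2 = 3,   2*4 = 8,   2*8 = 12,
  4*4 = 6,   4*8 = 11,  8*8 = 13,
and  1*x = x (identity), k*l = l*k (commutative).
Pairwise Nim products:
  1 * 2 = 2
  2 * 2 = 3
  8 * 2 = 12
XOR them: 2 XOR 3 XOR 12 = 13.
Result: 11 * 2 = 13 (in Nim).

13
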